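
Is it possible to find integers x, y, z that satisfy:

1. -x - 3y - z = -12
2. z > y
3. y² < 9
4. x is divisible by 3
Yes

Take x = 15, y = -1, z = 0. Substituting into each constraint:
  (1) (-15) - 3(-1) + 0 = -12 ✓
  (2) 0 > -1 ✓
  (3) y² = (-1)² = 1, and 1 < 9 ✓
  (4) 15 = 3 × 5, remainder 0 ✓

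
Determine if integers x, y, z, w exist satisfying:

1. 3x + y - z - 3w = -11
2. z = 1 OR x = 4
Yes

Take x = 0, y = 2, z = 1, w = 4. Substituting into each constraint:
  (1) 3(0) + 2 + (-1) - 3(4) = -11 ✓
  (2) z = 1, target 1 ✓ (first branch holds)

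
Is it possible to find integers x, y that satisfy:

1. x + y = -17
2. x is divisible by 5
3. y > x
Yes

Take x = -10, y = -7. Substituting into each constraint:
  (1) (-10) + (-7) = -17 ✓
  (2) -10 = 5 × -2, remainder 0 ✓
  (3) -7 > -10 ✓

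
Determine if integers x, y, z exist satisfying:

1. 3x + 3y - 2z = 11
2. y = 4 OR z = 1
Yes

Take x = 1, y = 4, z = 2. Substituting into each constraint:
  (1) 3(1) + 3(4) - 2(2) = 11 ✓
  (2) y = 4, target 4 ✓ (first branch holds)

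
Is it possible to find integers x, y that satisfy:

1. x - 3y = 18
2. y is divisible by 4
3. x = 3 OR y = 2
No

The full constraint system is jointly infeasible over the integers. Each constraint and what it forces:

  - x - 3y = 18: is a linear equation tying the variables together
  - y is divisible by 4: restricts y to multiples of 4
  - x = 3 OR y = 2: forces a choice: either x = 3 or y = 2

Split on the disjunction (x = 3 OR y = 2):
  • If x = 3: with x = 3, writing y = 4y', every remaining term of the linear equation is divisible by 12, so the left side is ≡ 0 (mod 12); but the right side 15 ≡ 3 (mod 12). No integers can satisfy it.
  • If y = 2: this contradicts the divisibility constraint — 2 is not a multiple of 4.
Both branches are infeasible, so the system has no integer solution.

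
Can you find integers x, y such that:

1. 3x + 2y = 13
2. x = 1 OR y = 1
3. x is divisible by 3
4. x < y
No

The full constraint system is jointly infeasible over the integers. Each constraint and what it forces:

  - 3x + 2y = 13: is a linear equation tying the variables together
  - x = 1 OR y = 1: forces a choice: either x = 1 or y = 1
  - x is divisible by 3: restricts x to multiples of 3
  - x < y: bounds one variable relative to another variable

Split on the disjunction (x = 1 OR y = 1):
  • If x = 1: this contradicts the divisibility constraint — 1 is not a multiple of 3.
  • If y = 1: with y = 1, writing x = 3x', every remaining term of the linear equation is divisible by 9, so the left side is ≡ 0 (mod 9); but the right side 11 ≡ 2 (mod 9). No integers can satisfy it.
Both branches are infeasible, so the system has no integer solution.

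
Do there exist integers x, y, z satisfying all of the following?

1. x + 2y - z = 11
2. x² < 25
Yes

Take x = 0, y = 0, z = -11. Substituting into each constraint:
  (1) 0 + 2(0) + 11 = 11 ✓
  (2) x² = (0)² = 0, and 0 < 25 ✓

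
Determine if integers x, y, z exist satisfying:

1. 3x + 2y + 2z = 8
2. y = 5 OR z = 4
Yes

Take x = 0, y = 5, z = -1. Substituting into each constraint:
  (1) 3(0) + 2(5) + 2(-1) = 8 ✓
  (2) y = 5, target 5 ✓ (first branch holds)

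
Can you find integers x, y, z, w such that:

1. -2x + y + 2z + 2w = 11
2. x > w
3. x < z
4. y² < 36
Yes

Take x = 6, y = -1, z = 7, w = 5. Substituting into each constraint:
  (1) -2(6) + (-1) + 2(7) + 2(5) = 11 ✓
  (2) 6 > 5 ✓
  (3) 6 < 7 ✓
  (4) y² = (-1)² = 1, and 1 < 36 ✓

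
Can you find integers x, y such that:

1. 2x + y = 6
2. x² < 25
Yes

Take x = 0, y = 6. Substituting into each constraint:
  (1) 2(0) + 6 = 6 ✓
  (2) x² = (0)² = 0, and 0 < 25 ✓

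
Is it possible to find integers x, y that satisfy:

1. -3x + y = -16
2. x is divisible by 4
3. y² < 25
Yes

Take x = 4, y = -4. Substituting into each constraint:
  (1) -3(4) + (-4) = -16 ✓
  (2) 4 = 4 × 1, remainder 0 ✓
  (3) y² = (-4)² = 16, and 16 < 25 ✓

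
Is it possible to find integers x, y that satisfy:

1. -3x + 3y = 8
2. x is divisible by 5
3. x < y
No

Even the single constraint (-3x + 3y = 8) is infeasible over the integers.

  - -3x + 3y = 8: every term on the left is divisible by 3, so the LHS ≡ 0 (mod 3), but the RHS 8 is not — no integer solution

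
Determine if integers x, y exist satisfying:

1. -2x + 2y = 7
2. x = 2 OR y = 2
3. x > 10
No

Even the single constraint (-2x + 2y = 7) is infeasible over the integers.

  - -2x + 2y = 7: every term on the left is divisible by 2, so the LHS ≡ 0 (mod 2), but the RHS 7 is not — no integer solution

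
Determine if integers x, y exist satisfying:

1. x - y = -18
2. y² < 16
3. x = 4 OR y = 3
Yes

Take x = -15, y = 3. Substituting into each constraint:
  (1) (-15) + (-3) = -18 ✓
  (2) y² = (3)² = 9, and 9 < 16 ✓
  (3) y = 3, target 3 ✓ (second branch holds)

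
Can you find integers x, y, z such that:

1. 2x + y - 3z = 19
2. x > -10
Yes

Take x = 0, y = 19, z = 0. Substituting into each constraint:
  (1) 2(0) + 19 - 3(0) = 19 ✓
  (2) 0 > -10 ✓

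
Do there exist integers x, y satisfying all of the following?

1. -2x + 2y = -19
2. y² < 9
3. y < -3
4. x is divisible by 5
No

Even the single constraint (-2x + 2y = -19) is infeasible over the integers.

  - -2x + 2y = -19: every term on the left is divisible by 2, so the LHS ≡ 0 (mod 2), but the RHS -19 is not — no integer solution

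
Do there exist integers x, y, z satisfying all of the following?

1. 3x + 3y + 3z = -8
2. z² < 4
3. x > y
No

Even the single constraint (3x + 3y + 3z = -8) is infeasible over the integers.

  - 3x + 3y + 3z = -8: every term on the left is divisible by 3, so the LHS ≡ 0 (mod 3), but the RHS -8 is not — no integer solution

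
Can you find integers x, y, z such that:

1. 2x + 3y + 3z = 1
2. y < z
Yes

Take x = 2, y = -1, z = 0. Substituting into each constraint:
  (1) 2(2) + 3(-1) + 3(0) = 1 ✓
  (2) -1 < 0 ✓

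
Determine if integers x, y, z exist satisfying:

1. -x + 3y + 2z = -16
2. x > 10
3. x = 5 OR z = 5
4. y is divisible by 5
Yes

Take x = 26, y = 0, z = 5. Substituting into each constraint:
  (1) (-26) + 3(0) + 2(5) = -16 ✓
  (2) 26 > 10 ✓
  (3) z = 5, target 5 ✓ (second branch holds)
  (4) 0 = 5 × 0, remainder 0 ✓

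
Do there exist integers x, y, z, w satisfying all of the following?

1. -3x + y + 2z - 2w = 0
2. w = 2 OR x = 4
Yes

Take x = 0, y = 0, z = 2, w = 2. Substituting into each constraint:
  (1) -3(0) + 0 + 2(2) - 2(2) = 0 ✓
  (2) w = 2, target 2 ✓ (first branch holds)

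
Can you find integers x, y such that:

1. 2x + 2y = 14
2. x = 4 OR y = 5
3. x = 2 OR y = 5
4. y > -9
Yes

Take x = 2, y = 5. Substituting into each constraint:
  (1) 2(2) + 2(5) = 14 ✓
  (2) y = 5, target 5 ✓ (second branch holds)
  (3) x = 2, target 2 ✓ (first branch holds)
  (4) 5 > -9 ✓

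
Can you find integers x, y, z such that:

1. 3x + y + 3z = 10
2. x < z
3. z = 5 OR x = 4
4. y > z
Yes

Take x = -4, y = 7, z = 5. Substituting into each constraint:
  (1) 3(-4) + 7 + 3(5) = 10 ✓
  (2) -4 < 5 ✓
  (3) z = 5, target 5 ✓ (first branch holds)
  (4) 7 > 5 ✓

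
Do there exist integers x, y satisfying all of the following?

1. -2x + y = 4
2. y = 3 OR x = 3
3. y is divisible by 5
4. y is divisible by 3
No

A contradictory subset is {-2x + y = 4, y = 3 OR x = 3, y is divisible by 3}. No integer assignment can satisfy these jointly:

  - -2x + y = 4: is a linear equation tying the variables together
  - y = 3 OR x = 3: forces a choice: either y = 3 or x = 3
  - y is divisible by 3: restricts y to multiples of 3

Split on the disjunction (y = 3 OR x = 3):
  • If y = 3: with y = 3, every remaining term of the linear equation is divisible by 2, so the left side is ≡ 0 (mod 2); but the right side 1 ≡ 1 (mod 2). No integers can satisfy it.
  • If x = 3: with x = 3, writing y = 3y', every remaining term of the linear equation is divisible by 3, so the left side is ≡ 0 (mod 3); but the right side 10 ≡ 1 (mod 3). No integers can satisfy it.
Both branches are infeasible, so the system has no integer solution.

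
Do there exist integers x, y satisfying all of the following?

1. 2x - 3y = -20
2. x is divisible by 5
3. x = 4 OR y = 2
No

The full constraint system is jointly infeasible over the integers. Each constraint and what it forces:

  - 2x - 3y = -20: is a linear equation tying the variables together
  - x is divisible by 5: restricts x to multiples of 5
  - x = 4 OR y = 2: forces a choice: either x = 4 or y = 2

Split on the disjunction (x = 4 OR y = 2):
  • If x = 4: this contradicts the divisibility constraint — 4 is not a multiple of 5.
  • If y = 2: with y = 2, writing x = 5x', every remaining term of the linear equation is divisible by 10, so the left side is ≡ 0 (mod 10); but the right side -14 ≡ 6 (mod 10). No integers can satisfy it.
Both branches are infeasible, so the system has no integer solution.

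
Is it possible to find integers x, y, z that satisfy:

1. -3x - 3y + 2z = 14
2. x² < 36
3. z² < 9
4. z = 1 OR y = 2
Yes

Take x = 0, y = -4, z = 1. Substituting into each constraint:
  (1) -3(0) - 3(-4) + 2(1) = 14 ✓
  (2) x² = (0)² = 0, and 0 < 36 ✓
  (3) z² = (1)² = 1, and 1 < 9 ✓
  (4) z = 1, target 1 ✓ (first branch holds)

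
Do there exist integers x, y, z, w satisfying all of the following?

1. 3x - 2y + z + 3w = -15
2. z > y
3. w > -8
Yes

Take x = -5, y = 1, z = 2, w = 0. Substituting into each constraint:
  (1) 3(-5) - 2(1) + 2 + 3(0) = -15 ✓
  (2) 2 > 1 ✓
  (3) 0 > -8 ✓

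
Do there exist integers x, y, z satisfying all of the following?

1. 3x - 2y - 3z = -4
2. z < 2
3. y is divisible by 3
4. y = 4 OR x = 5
No

The full constraint system is jointly infeasible over the integers. Each constraint and what it forces:

  - 3x - 2y - 3z = -4: is a linear equation tying the variables together
  - z < 2: bounds one variable relative to a constant
  - y is divisible by 3: restricts y to multiples of 3
  - y = 4 OR x = 5: forces a choice: either y = 4 or x = 5

Modular obstruction: writing y = 3y', every remaining term of the linear equation is divisible by 3, so the left side is ≡ 0 (mod 3); but the right side -4 ≡ 2 (mod 3). No integers can satisfy it.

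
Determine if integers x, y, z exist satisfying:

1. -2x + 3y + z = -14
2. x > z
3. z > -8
Yes

Take x = 1, y = -4, z = 0. Substituting into each constraint:
  (1) -2(1) + 3(-4) + 0 = -14 ✓
  (2) 1 > 0 ✓
  (3) 0 > -8 ✓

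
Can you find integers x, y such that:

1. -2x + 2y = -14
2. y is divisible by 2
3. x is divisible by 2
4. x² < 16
No

A contradictory subset is {-2x + 2y = -14, y is divisible by 2, x is divisible by 2}. No integer assignment can satisfy these jointly:

  - -2x + 2y = -14: is a linear equation tying the variables together
  - y is divisible by 2: restricts y to multiples of 2
  - x is divisible by 2: restricts x to multiples of 2

Modular obstruction: writing x = 2x' and writing y = 2y', every remaining term of the linear equation is divisible by 4, so the left side is ≡ 0 (mod 4); but the right side -14 ≡ 2 (mod 4). No integers can satisfy it.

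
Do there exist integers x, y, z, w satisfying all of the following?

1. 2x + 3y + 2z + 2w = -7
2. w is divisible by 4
Yes

Take x = -5, y = 1, z = 0, w = 0. Substituting into each constraint:
  (1) 2(-5) + 3(1) + 2(0) + 2(0) = -7 ✓
  (2) 0 = 4 × 0, remainder 0 ✓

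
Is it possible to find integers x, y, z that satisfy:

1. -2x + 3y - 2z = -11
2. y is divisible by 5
Yes

Take x = -2, y = 5, z = 15. Substituting into each constraint:
  (1) -2(-2) + 3(5) - 2(15) = -11 ✓
  (2) 5 = 5 × 1, remainder 0 ✓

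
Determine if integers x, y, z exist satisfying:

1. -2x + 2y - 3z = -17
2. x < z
Yes

Take x = 0, y = -7, z = 1. Substituting into each constraint:
  (1) -2(0) + 2(-7) - 3(1) = -17 ✓
  (2) 0 < 1 ✓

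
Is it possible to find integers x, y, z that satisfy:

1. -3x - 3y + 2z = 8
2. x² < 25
Yes

Take x = -2, y = 0, z = 1. Substituting into each constraint:
  (1) -3(-2) - 3(0) + 2(1) = 8 ✓
  (2) x² = (-2)² = 4, and 4 < 25 ✓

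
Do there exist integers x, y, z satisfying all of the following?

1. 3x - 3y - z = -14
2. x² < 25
Yes

Take x = -4, y = 0, z = 2. Substituting into each constraint:
  (1) 3(-4) - 3(0) + (-2) = -14 ✓
  (2) x² = (-4)² = 16, and 16 < 25 ✓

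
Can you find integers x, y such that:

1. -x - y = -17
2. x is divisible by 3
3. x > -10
Yes

Take x = 0, y = 17. Substituting into each constraint:
  (1) 0 + (-17) = -17 ✓
  (2) 0 = 3 × 0, remainder 0 ✓
  (3) 0 > -10 ✓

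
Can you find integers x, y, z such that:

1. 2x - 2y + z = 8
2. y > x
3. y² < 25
Yes

Take x = 0, y = 1, z = 10. Substituting into each constraint:
  (1) 2(0) - 2(1) + 10 = 8 ✓
  (2) 1 > 0 ✓
  (3) y² = (1)² = 1, and 1 < 25 ✓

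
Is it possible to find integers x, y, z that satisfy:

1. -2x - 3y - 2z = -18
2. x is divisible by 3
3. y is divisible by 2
Yes

Take x = 0, y = 0, z = 9. Substituting into each constraint:
  (1) -2(0) - 3(0) - 2(9) = -18 ✓
  (2) 0 = 3 × 0, remainder 0 ✓
  (3) 0 = 2 × 0, remainder 0 ✓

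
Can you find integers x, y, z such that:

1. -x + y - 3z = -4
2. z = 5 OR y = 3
Yes

Take x = -9, y = 2, z = 5. Substituting into each constraint:
  (1) 9 + 2 - 3(5) = -4 ✓
  (2) z = 5, target 5 ✓ (first branch holds)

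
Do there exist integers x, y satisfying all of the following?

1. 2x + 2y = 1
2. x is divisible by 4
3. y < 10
No

Even the single constraint (2x + 2y = 1) is infeasible over the integers.

  - 2x + 2y = 1: every term on the left is divisible by 2, so the LHS ≡ 0 (mod 2), but the RHS 1 is not — no integer solution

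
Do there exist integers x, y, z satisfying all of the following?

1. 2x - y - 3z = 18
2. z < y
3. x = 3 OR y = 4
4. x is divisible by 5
Yes

Take x = 5, y = 4, z = -4. Substituting into each constraint:
  (1) 2(5) + (-4) - 3(-4) = 18 ✓
  (2) -4 < 4 ✓
  (3) y = 4, target 4 ✓ (second branch holds)
  (4) 5 = 5 × 1, remainder 0 ✓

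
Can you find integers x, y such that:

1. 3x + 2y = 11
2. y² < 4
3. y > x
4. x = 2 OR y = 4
No

The full constraint system is jointly infeasible over the integers. Each constraint and what it forces:

  - 3x + 2y = 11: is a linear equation tying the variables together
  - y² < 4: restricts y to |y| ≤ 1
  - y > x: bounds one variable relative to another variable
  - x = 2 OR y = 4: forces a choice: either x = 2 or y = 4

Split on the disjunction (x = 2 OR y = 4):
  • If x = 2: with x = 2, every remaining term of the linear equation is divisible by 2, so the left side is ≡ 0 (mod 2); but the right side 5 ≡ 1 (mod 2). No integers can satisfy it.
  • If y = 4: this contradicts y² < 4, which requires |y| ≤ 1.
Both branches are infeasible, so the system has no integer solution.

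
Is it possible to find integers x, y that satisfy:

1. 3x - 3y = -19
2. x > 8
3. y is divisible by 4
No

Even the single constraint (3x - 3y = -19) is infeasible over the integers.

  - 3x - 3y = -19: every term on the left is divisible by 3, so the LHS ≡ 0 (mod 3), but the RHS -19 is not — no integer solution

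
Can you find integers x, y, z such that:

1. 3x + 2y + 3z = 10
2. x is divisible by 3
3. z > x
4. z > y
Yes

Take x = -6, y = 5, z = 6. Substituting into each constraint:
  (1) 3(-6) + 2(5) + 3(6) = 10 ✓
  (2) -6 = 3 × -2, remainder 0 ✓
  (3) 6 > -6 ✓
  (4) 6 > 5 ✓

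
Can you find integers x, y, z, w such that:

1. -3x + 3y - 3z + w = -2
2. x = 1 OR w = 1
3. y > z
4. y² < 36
Yes

Take x = 1, y = 1, z = 0, w = -2. Substituting into each constraint:
  (1) -3(1) + 3(1) - 3(0) + (-2) = -2 ✓
  (2) x = 1, target 1 ✓ (first branch holds)
  (3) 1 > 0 ✓
  (4) y² = (1)² = 1, and 1 < 36 ✓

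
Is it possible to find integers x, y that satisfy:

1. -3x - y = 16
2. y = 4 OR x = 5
Yes

Take x = 5, y = -31. Substituting into each constraint:
  (1) -3(5) + 31 = 16 ✓
  (2) x = 5, target 5 ✓ (second branch holds)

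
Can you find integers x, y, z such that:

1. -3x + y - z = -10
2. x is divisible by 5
Yes

Take x = 0, y = -10, z = 0. Substituting into each constraint:
  (1) -3(0) + (-10) + 0 = -10 ✓
  (2) 0 = 5 × 0, remainder 0 ✓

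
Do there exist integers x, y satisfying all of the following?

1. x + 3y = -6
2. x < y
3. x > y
No

A contradictory subset is {x < y, x > y}. No integer assignment can satisfy these jointly:

  - x < y: bounds one variable relative to another variable
  - x > y: bounds one variable relative to another variable

Direct contradiction: y > x and x > y cannot both hold.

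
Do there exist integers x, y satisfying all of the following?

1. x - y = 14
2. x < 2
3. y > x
No

A contradictory subset is {x - y = 14, y > x}. No integer assignment can satisfy these jointly:

  - x - y = 14: is a linear equation tying the variables together
  - y > x: bounds one variable relative to another variable

From the equation, x − y = 14, i.e. y − x = -14; but y > x requires y − x ≥ 1. Contradiction.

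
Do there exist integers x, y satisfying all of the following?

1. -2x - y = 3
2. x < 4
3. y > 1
Yes

Take x = -3, y = 3. Substituting into each constraint:
  (1) -2(-3) + (-3) = 3 ✓
  (2) -3 < 4 ✓
  (3) 3 > 1 ✓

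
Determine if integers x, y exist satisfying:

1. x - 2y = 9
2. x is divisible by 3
Yes

Take x = 15, y = 3. Substituting into each constraint:
  (1) 15 - 2(3) = 9 ✓
  (2) 15 = 3 × 5, remainder 0 ✓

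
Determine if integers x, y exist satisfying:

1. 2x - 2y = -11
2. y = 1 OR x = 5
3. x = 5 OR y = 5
No

Even the single constraint (2x - 2y = -11) is infeasible over the integers.

  - 2x - 2y = -11: every term on the left is divisible by 2, so the LHS ≡ 0 (mod 2), but the RHS -11 is not — no integer solution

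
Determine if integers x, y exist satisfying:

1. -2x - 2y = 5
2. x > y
No

Even the single constraint (-2x - 2y = 5) is infeasible over the integers.

  - -2x - 2y = 5: every term on the left is divisible by 2, so the LHS ≡ 0 (mod 2), but the RHS 5 is not — no integer solution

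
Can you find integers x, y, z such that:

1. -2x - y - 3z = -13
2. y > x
Yes

Take x = 0, y = 1, z = 4. Substituting into each constraint:
  (1) -2(0) + (-1) - 3(4) = -13 ✓
  (2) 1 > 0 ✓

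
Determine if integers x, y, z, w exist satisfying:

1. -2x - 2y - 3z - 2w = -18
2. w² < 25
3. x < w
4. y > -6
Yes

Take x = 1, y = 0, z = 4, w = 2. Substituting into each constraint:
  (1) -2(1) - 2(0) - 3(4) - 2(2) = -18 ✓
  (2) w² = (2)² = 4, and 4 < 25 ✓
  (3) 1 < 2 ✓
  (4) 0 > -6 ✓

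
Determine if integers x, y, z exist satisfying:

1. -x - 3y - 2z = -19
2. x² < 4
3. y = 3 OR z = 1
Yes

Take x = 0, y = 3, z = 5. Substituting into each constraint:
  (1) 0 - 3(3) - 2(5) = -19 ✓
  (2) x² = (0)² = 0, and 0 < 4 ✓
  (3) y = 3, target 3 ✓ (first branch holds)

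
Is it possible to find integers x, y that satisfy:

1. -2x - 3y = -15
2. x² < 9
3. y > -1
Yes

Take x = 0, y = 5. Substituting into each constraint:
  (1) -2(0) - 3(5) = -15 ✓
  (2) x² = (0)² = 0, and 0 < 9 ✓
  (3) 5 > -1 ✓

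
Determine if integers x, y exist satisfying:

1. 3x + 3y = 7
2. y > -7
No

Even the single constraint (3x + 3y = 7) is infeasible over the integers.

  - 3x + 3y = 7: every term on the left is divisible by 3, so the LHS ≡ 0 (mod 3), but the RHS 7 is not — no integer solution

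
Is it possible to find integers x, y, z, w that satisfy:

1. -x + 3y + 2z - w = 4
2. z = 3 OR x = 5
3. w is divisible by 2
Yes

Take x = 2, y = 0, z = 3, w = 0. Substituting into each constraint:
  (1) (-2) + 3(0) + 2(3) + 0 = 4 ✓
  (2) z = 3, target 3 ✓ (first branch holds)
  (3) 0 = 2 × 0, remainder 0 ✓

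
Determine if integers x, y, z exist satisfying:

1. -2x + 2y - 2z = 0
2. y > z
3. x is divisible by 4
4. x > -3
Yes

Take x = 4, y = 4, z = 0. Substituting into each constraint:
  (1) -2(4) + 2(4) - 2(0) = 0 ✓
  (2) 4 > 0 ✓
  (3) 4 = 4 × 1, remainder 0 ✓
  (4) 4 > -3 ✓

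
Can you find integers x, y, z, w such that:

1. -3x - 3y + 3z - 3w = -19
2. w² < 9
No

Even the single constraint (-3x - 3y + 3z - 3w = -19) is infeasible over the integers.

  - -3x - 3y + 3z - 3w = -19: every term on the left is divisible by 3, so the LHS ≡ 0 (mod 3), but the RHS -19 is not — no integer solution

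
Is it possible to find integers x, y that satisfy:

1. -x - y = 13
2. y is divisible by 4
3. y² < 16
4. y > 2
No

A contradictory subset is {y is divisible by 4, y² < 16, y > 2}. No integer assignment can satisfy these jointly:

  - y is divisible by 4: restricts y to multiples of 4
  - y² < 16: restricts y to |y| ≤ 3
  - y > 2: bounds one variable relative to a constant

The quadratic bounds confine the variables to a finite set (y ∈ {-3, …, 3}); checking each of the 7 combinations against the remaining constraints yields no solution.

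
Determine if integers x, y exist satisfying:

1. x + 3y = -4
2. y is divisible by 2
Yes

Take x = -4, y = 0. Substituting into each constraint:
  (1) (-4) + 3(0) = -4 ✓
  (2) 0 = 2 × 0, remainder 0 ✓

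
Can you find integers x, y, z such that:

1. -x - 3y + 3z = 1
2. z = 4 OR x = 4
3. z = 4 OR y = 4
Yes

Take x = 2, y = 3, z = 4. Substituting into each constraint:
  (1) (-2) - 3(3) + 3(4) = 1 ✓
  (2) z = 4, target 4 ✓ (first branch holds)
  (3) z = 4, target 4 ✓ (first branch holds)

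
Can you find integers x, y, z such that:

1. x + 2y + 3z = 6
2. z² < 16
Yes

Take x = 6, y = 0, z = 0. Substituting into each constraint:
  (1) 6 + 2(0) + 3(0) = 6 ✓
  (2) z² = (0)² = 0, and 0 < 16 ✓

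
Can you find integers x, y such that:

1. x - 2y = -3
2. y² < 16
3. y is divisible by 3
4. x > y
No

A contradictory subset is {x - 2y = -3, y² < 16, x > y}. No integer assignment can satisfy these jointly:

  - x - 2y = -3: is a linear equation tying the variables together
  - y² < 16: restricts y to |y| ≤ 3
  - x > y: bounds one variable relative to another variable

The bounds confine y to {-3, -2, -1, 0, 1, 2, 3}. For each value, substitute into the equation:
  • y = -3: the equation forces x = -9, but x > y fails since -9 ≤ -3.
  • y = -2: the equation forces x = -7, but x > y fails since -7 ≤ -2.
  • y = -1: the equation forces x = -5, but x > y fails since -5 ≤ -1.
  • y = 0: the equation forces x = -3, but x > y fails since -3 ≤ 0.
  • y = 1: the equation forces x = -1, but x > y fails since -1 ≤ 1.
  • y = 2: the equation forces x = 1, but x > y fails since 1 ≤ 2.
  • y = 3: the equation forces x = 3, but x > y fails since 3 ≤ 3.
Every case fails, so no integer solution exists.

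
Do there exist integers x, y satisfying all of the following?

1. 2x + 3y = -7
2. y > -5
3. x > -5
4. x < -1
Yes

Take x = -2, y = -1. Substituting into each constraint:
  (1) 2(-2) + 3(-1) = -7 ✓
  (2) -1 > -5 ✓
  (3) -2 > -5 ✓
  (4) -2 < -1 ✓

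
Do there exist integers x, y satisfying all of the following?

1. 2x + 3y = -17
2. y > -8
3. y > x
Yes

Take x = -4, y = -3. Substituting into each constraint:
  (1) 2(-4) + 3(-3) = -17 ✓
  (2) -3 > -8 ✓
  (3) -3 > -4 ✓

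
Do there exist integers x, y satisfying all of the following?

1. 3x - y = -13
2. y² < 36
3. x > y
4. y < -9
No

A contradictory subset is {y² < 36, y < -9}. No integer assignment can satisfy these jointly:

  - y² < 36: restricts y to |y| ≤ 5
  - y < -9: bounds one variable relative to a constant

Direct contradiction: the bounds on y require y ≥ -5 and y ≤ -10 simultaneously, which is empty.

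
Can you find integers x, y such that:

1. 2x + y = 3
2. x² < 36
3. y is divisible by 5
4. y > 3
Yes

Take x = -1, y = 5. Substituting into each constraint:
  (1) 2(-1) + 5 = 3 ✓
  (2) x² = (-1)² = 1, and 1 < 36 ✓
  (3) 5 = 5 × 1, remainder 0 ✓
  (4) 5 > 3 ✓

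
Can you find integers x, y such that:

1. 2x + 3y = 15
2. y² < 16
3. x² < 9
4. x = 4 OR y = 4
No

A contradictory subset is {y² < 16, x² < 9, x = 4 OR y = 4}. No integer assignment can satisfy these jointly:

  - y² < 16: restricts y to |y| ≤ 3
  - x² < 9: restricts x to |x| ≤ 2
  - x = 4 OR y = 4: forces a choice: either x = 4 or y = 4

Split on the disjunction (x = 4 OR y = 4):
  • If x = 4: this contradicts x² < 9, which requires |x| ≤ 2.
  • If y = 4: this contradicts y² < 16, which requires |y| ≤ 3.
Both branches are infeasible, so the system has no integer solution.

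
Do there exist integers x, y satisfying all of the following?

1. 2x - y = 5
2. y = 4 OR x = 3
Yes

Take x = 3, y = 1. Substituting into each constraint:
  (1) 2(3) + (-1) = 5 ✓
  (2) x = 3, target 3 ✓ (second branch holds)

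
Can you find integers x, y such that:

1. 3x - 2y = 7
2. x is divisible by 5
Yes

Take x = 5, y = 4. Substituting into each constraint:
  (1) 3(5) - 2(4) = 7 ✓
  (2) 5 = 5 × 1, remainder 0 ✓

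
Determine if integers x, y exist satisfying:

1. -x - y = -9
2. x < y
Yes

Take x = 4, y = 5. Substituting into each constraint:
  (1) (-4) + (-5) = -9 ✓
  (2) 4 < 5 ✓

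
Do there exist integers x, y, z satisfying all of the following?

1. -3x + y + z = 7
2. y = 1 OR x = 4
Yes

Take x = 0, y = 1, z = 6. Substituting into each constraint:
  (1) -3(0) + 1 + 6 = 7 ✓
  (2) y = 1, target 1 ✓ (first branch holds)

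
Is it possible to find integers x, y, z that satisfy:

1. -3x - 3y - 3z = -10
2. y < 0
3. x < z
No

Even the single constraint (-3x - 3y - 3z = -10) is infeasible over the integers.

  - -3x - 3y - 3z = -10: every term on the left is divisible by 3, so the LHS ≡ 0 (mod 3), but the RHS -10 is not — no integer solution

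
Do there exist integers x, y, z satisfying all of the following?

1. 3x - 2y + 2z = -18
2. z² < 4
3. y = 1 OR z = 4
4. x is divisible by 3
Yes

Take x = -6, y = 1, z = 1. Substituting into each constraint:
  (1) 3(-6) - 2(1) + 2(1) = -18 ✓
  (2) z² = (1)² = 1, and 1 < 4 ✓
  (3) y = 1, target 1 ✓ (first branch holds)
  (4) -6 = 3 × -2, remainder 0 ✓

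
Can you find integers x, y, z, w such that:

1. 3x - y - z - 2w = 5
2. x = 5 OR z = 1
Yes

Take x = 0, y = -6, z = 1, w = 0. Substituting into each constraint:
  (1) 3(0) + 6 + (-1) - 2(0) = 5 ✓
  (2) z = 1, target 1 ✓ (second branch holds)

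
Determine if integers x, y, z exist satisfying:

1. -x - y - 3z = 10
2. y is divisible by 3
Yes

Take x = -10, y = 0, z = 0. Substituting into each constraint:
  (1) 10 + 0 - 3(0) = 10 ✓
  (2) 0 = 3 × 0, remainder 0 ✓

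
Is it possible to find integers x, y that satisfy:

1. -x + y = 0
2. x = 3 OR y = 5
Yes

Take x = 3, y = 3. Substituting into each constraint:
  (1) (-3) + 3 = 0 ✓
  (2) x = 3, target 3 ✓ (first branch holds)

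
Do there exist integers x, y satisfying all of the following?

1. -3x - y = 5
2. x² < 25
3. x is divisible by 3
Yes

Take x = 0, y = -5. Substituting into each constraint:
  (1) -3(0) + 5 = 5 ✓
  (2) x² = (0)² = 0, and 0 < 25 ✓
  (3) 0 = 3 × 0, remainder 0 ✓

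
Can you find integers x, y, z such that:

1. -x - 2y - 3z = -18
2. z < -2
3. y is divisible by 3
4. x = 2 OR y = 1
No

The full constraint system is jointly infeasible over the integers. Each constraint and what it forces:

  - -x - 2y - 3z = -18: is a linear equation tying the variables together
  - z < -2: bounds one variable relative to a constant
  - y is divisible by 3: restricts y to multiples of 3
  - x = 2 OR y = 1: forces a choice: either x = 2 or y = 1

Split on the disjunction (x = 2 OR y = 1):
  • If x = 2: with x = 2, writing y = 3y', every remaining term of the linear equation is divisible by 3, so the left side is ≡ 0 (mod 3); but the right side -16 ≡ 2 (mod 3). No integers can satisfy it.
  • If y = 1: this contradicts the divisibility constraint — 1 is not a multiple of 3.
Both branches are infeasible, so the system has no integer solution.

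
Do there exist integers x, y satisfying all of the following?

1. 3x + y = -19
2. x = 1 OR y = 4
Yes

Take x = 1, y = -22. Substituting into each constraint:
  (1) 3(1) + (-22) = -19 ✓
  (2) x = 1, target 1 ✓ (first branch holds)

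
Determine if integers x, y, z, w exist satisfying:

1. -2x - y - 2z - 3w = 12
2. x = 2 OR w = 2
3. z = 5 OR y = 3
Yes

Take x = 2, y = 3, z = -14, w = 3. Substituting into each constraint:
  (1) -2(2) + (-3) - 2(-14) - 3(3) = 12 ✓
  (2) x = 2, target 2 ✓ (first branch holds)
  (3) y = 3, target 3 ✓ (second branch holds)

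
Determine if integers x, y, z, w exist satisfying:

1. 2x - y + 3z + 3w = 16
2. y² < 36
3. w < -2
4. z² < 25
Yes

Take x = 14, y = 0, z = 0, w = -4. Substituting into each constraint:
  (1) 2(14) + 0 + 3(0) + 3(-4) = 16 ✓
  (2) y² = (0)² = 0, and 0 < 36 ✓
  (3) -4 < -2 ✓
  (4) z² = (0)² = 0, and 0 < 25 ✓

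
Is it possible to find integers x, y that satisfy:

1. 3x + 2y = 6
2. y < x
Yes

Take x = 2, y = 0. Substituting into each constraint:
  (1) 3(2) + 2(0) = 6 ✓
  (2) 0 < 2 ✓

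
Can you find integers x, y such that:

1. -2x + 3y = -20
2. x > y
Yes

Take x = 10, y = 0. Substituting into each constraint:
  (1) -2(10) + 3(0) = -20 ✓
  (2) 10 > 0 ✓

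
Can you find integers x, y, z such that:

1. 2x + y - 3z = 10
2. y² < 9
Yes

Take x = 5, y = 0, z = 0. Substituting into each constraint:
  (1) 2(5) + 0 - 3(0) = 10 ✓
  (2) y² = (0)² = 0, and 0 < 9 ✓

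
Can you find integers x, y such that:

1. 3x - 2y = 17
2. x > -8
Yes

Take x = 1, y = -7. Substituting into each constraint:
  (1) 3(1) - 2(-7) = 17 ✓
  (2) 1 > -8 ✓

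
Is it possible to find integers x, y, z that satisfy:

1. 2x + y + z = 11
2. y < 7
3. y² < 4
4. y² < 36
Yes

Take x = 0, y = 0, z = 11. Substituting into each constraint:
  (1) 2(0) + 0 + 11 = 11 ✓
  (2) 0 < 7 ✓
  (3) y² = (0)² = 0, and 0 < 4 ✓
  (4) y² = (0)² = 0, and 0 < 36 ✓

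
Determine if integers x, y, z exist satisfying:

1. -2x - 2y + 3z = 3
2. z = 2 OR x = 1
Yes

Take x = 1, y = -1, z = 1. Substituting into each constraint:
  (1) -2(1) - 2(-1) + 3(1) = 3 ✓
  (2) x = 1, target 1 ✓ (second branch holds)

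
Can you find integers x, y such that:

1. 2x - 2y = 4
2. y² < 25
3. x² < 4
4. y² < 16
Yes

Take x = 0, y = -2. Substituting into each constraint:
  (1) 2(0) - 2(-2) = 4 ✓
  (2) y² = (-2)² = 4, and 4 < 25 ✓
  (3) x² = (0)² = 0, and 0 < 4 ✓
  (4) y² = (-2)² = 4, and 4 < 16 ✓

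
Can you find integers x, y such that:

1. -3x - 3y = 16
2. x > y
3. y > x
No

Even the single constraint (-3x - 3y = 16) is infeasible over the integers.

  - -3x - 3y = 16: every term on the left is divisible by 3, so the LHS ≡ 0 (mod 3), but the RHS 16 is not — no integer solution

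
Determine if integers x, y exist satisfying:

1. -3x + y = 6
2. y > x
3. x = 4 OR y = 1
Yes

Take x = 4, y = 18. Substituting into each constraint:
  (1) -3(4) + 18 = 6 ✓
  (2) 18 > 4 ✓
  (3) x = 4, target 4 ✓ (first branch holds)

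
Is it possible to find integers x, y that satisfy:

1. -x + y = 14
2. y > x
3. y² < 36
Yes

Take x = -14, y = 0. Substituting into each constraint:
  (1) 14 + 0 = 14 ✓
  (2) 0 > -14 ✓
  (3) y² = (0)² = 0, and 0 < 36 ✓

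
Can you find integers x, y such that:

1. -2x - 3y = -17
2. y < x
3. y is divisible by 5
Yes

Take x = 16, y = -5. Substituting into each constraint:
  (1) -2(16) - 3(-5) = -17 ✓
  (2) -5 < 16 ✓
  (3) -5 = 5 × -1, remainder 0 ✓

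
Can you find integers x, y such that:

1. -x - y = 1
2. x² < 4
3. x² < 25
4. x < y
Yes

Take x = -1, y = 0. Substituting into each constraint:
  (1) 1 + 0 = 1 ✓
  (2) x² = (-1)² = 1, and 1 < 4 ✓
  (3) x² = (-1)² = 1, and 1 < 25 ✓
  (4) -1 < 0 ✓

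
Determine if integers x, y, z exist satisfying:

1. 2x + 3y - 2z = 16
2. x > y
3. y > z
Yes

Take x = 1, y = 0, z = -7. Substituting into each constraint:
  (1) 2(1) + 3(0) - 2(-7) = 16 ✓
  (2) 1 > 0 ✓
  (3) 0 > -7 ✓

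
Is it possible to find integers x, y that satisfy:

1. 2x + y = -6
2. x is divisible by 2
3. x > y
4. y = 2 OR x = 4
Yes

Take x = 4, y = -14. Substituting into each constraint:
  (1) 2(4) + (-14) = -6 ✓
  (2) 4 = 2 × 2, remainder 0 ✓
  (3) 4 > -14 ✓
  (4) x = 4, target 4 ✓ (second branch holds)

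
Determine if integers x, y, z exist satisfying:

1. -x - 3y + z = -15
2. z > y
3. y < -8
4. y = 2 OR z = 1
Yes

Take x = 43, y = -9, z = 1. Substituting into each constraint:
  (1) (-43) - 3(-9) + 1 = -15 ✓
  (2) 1 > -9 ✓
  (3) -9 < -8 ✓
  (4) z = 1, target 1 ✓ (second branch holds)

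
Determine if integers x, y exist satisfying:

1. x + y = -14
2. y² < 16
Yes

Take x = -14, y = 0. Substituting into each constraint:
  (1) (-14) + 0 = -14 ✓
  (2) y² = (0)² = 0, and 0 < 16 ✓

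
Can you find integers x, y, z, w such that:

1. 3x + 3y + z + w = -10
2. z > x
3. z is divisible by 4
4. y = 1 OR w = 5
Yes

Take x = -1, y = 1, z = 0, w = -10. Substituting into each constraint:
  (1) 3(-1) + 3(1) + 0 + (-10) = -10 ✓
  (2) 0 > -1 ✓
  (3) 0 = 4 × 0, remainder 0 ✓
  (4) y = 1, target 1 ✓ (first branch holds)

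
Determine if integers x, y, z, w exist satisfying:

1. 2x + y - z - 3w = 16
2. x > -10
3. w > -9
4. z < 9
Yes

Take x = 0, y = 0, z = -16, w = 0. Substituting into each constraint:
  (1) 2(0) + 0 + 16 - 3(0) = 16 ✓
  (2) 0 > -10 ✓
  (3) 0 > -9 ✓
  (4) -16 < 9 ✓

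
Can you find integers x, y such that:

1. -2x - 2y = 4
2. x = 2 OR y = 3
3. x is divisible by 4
No

The full constraint system is jointly infeasible over the integers. Each constraint and what it forces:

  - -2x - 2y = 4: is a linear equation tying the variables together
  - x = 2 OR y = 3: forces a choice: either x = 2 or y = 3
  - x is divisible by 4: restricts x to multiples of 4

Split on the disjunction (x = 2 OR y = 3):
  • If x = 2: this contradicts the divisibility constraint — 2 is not a multiple of 4.
  • If y = 3: with y = 3, writing x = 4x', every remaining term of the linear equation is divisible by 8, so the left side is ≡ 0 (mod 8); but the right side 10 ≡ 2 (mod 8). No integers can satisfy it.
Both branches are infeasible, so the system has no integer solution.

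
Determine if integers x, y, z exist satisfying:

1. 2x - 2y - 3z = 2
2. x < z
Yes

Take x = -1, y = -2, z = 0. Substituting into each constraint:
  (1) 2(-1) - 2(-2) - 3(0) = 2 ✓
  (2) -1 < 0 ✓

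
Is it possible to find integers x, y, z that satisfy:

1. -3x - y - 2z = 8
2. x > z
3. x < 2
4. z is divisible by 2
Yes

Take x = 1, y = -11, z = 0. Substituting into each constraint:
  (1) -3(1) + 11 - 2(0) = 8 ✓
  (2) 1 > 0 ✓
  (3) 1 < 2 ✓
  (4) 0 = 2 × 0, remainder 0 ✓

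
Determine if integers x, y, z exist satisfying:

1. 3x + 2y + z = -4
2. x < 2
Yes

Take x = 0, y = 0, z = -4. Substituting into each constraint:
  (1) 3(0) + 2(0) + (-4) = -4 ✓
  (2) 0 < 2 ✓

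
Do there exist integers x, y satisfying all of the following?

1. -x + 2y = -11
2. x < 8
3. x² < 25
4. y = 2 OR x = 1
Yes

Take x = 1, y = -5. Substituting into each constraint:
  (1) (-1) + 2(-5) = -11 ✓
  (2) 1 < 8 ✓
  (3) x² = (1)² = 1, and 1 < 25 ✓
  (4) x = 1, target 1 ✓ (second branch holds)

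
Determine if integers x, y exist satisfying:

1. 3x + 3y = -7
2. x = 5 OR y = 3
No

Even the single constraint (3x + 3y = -7) is infeasible over the integers.

  - 3x + 3y = -7: every term on the left is divisible by 3, so the LHS ≡ 0 (mod 3), but the RHS -7 is not — no integer solution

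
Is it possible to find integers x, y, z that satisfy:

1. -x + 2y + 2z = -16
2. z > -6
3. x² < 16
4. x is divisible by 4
Yes

Take x = 0, y = -8, z = 0. Substituting into each constraint:
  (1) 0 + 2(-8) + 2(0) = -16 ✓
  (2) 0 > -6 ✓
  (3) x² = (0)² = 0, and 0 < 16 ✓
  (4) 0 = 4 × 0, remainder 0 ✓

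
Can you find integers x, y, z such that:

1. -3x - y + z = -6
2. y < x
Yes

Take x = 1, y = 0, z = -3. Substituting into each constraint:
  (1) -3(1) + 0 + (-3) = -6 ✓
  (2) 0 < 1 ✓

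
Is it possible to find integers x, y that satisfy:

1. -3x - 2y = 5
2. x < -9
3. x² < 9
No

A contradictory subset is {x < -9, x² < 9}. No integer assignment can satisfy these jointly:

  - x < -9: bounds one variable relative to a constant
  - x² < 9: restricts x to |x| ≤ 2

Direct contradiction: the bounds on x require x ≥ -2 and x ≤ -10 simultaneously, which is empty.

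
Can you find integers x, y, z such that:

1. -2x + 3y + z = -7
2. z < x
Yes

Take x = 0, y = -2, z = -1. Substituting into each constraint:
  (1) -2(0) + 3(-2) + (-1) = -7 ✓
  (2) -1 < 0 ✓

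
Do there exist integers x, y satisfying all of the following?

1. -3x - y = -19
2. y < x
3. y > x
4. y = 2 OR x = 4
No

A contradictory subset is {y < x, y > x}. No integer assignment can satisfy these jointly:

  - y < x: bounds one variable relative to another variable
  - y > x: bounds one variable relative to another variable

Direct contradiction: x > y and y > x cannot both hold.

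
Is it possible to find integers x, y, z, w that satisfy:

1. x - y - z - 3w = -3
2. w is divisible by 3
Yes

Take x = -3, y = 0, z = 0, w = 0. Substituting into each constraint:
  (1) (-3) + 0 + 0 - 3(0) = -3 ✓
  (2) 0 = 3 × 0, remainder 0 ✓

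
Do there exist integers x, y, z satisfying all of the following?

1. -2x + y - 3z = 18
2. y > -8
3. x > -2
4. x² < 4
Yes

Take x = 0, y = 0, z = -6. Substituting into each constraint:
  (1) -2(0) + 0 - 3(-6) = 18 ✓
  (2) 0 > -8 ✓
  (3) 0 > -2 ✓
  (4) x² = (0)² = 0, and 0 < 4 ✓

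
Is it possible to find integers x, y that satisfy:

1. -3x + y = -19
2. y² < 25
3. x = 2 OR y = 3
No

The full constraint system is jointly infeasible over the integers. Each constraint and what it forces:

  - -3x + y = -19: is a linear equation tying the variables together
  - y² < 25: restricts y to |y| ≤ 4
  - x = 2 OR y = 3: forces a choice: either x = 2 or y = 3

Split on the disjunction (x = 2 OR y = 3):
  • If x = 2: the equation forces y = -13, but y² < 25 requires |y| ≤ 4.
  • If y = 3: with y = 3, every remaining term of the linear equation is divisible by 3, so the left side is ≡ 0 (mod 3); but the right side -22 ≡ 2 (mod 3). No integers can satisfy it.
Both branches are infeasible, so the system has no integer solution.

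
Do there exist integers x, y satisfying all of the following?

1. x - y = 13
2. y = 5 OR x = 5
Yes

Take x = 5, y = -8. Substituting into each constraint:
  (1) 5 + 8 = 13 ✓
  (2) x = 5, target 5 ✓ (second branch holds)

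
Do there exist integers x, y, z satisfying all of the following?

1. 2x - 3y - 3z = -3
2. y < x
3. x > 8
Yes

Take x = 9, y = 0, z = 7. Substituting into each constraint:
  (1) 2(9) - 3(0) - 3(7) = -3 ✓
  (2) 0 < 9 ✓
  (3) 9 > 8 ✓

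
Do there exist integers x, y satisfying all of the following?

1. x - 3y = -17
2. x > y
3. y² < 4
No

The full constraint system is jointly infeasible over the integers. Each constraint and what it forces:

  - x - 3y = -17: is a linear equation tying the variables together
  - x > y: bounds one variable relative to another variable
  - y² < 4: restricts y to |y| ≤ 1

Propagating the comparison: x > y and y ≥ -1 give x ≥ 0. Range argument: with x ∈ [0, ∞], y ∈ [-1, 1], the left side of the equation is at least -3, but the right side is -17 < -3. No integer solution exists.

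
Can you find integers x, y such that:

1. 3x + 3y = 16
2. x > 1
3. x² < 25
No

Even the single constraint (3x + 3y = 16) is infeasible over the integers.

  - 3x + 3y = 16: every term on the left is divisible by 3, so the LHS ≡ 0 (mod 3), but the RHS 16 is not — no integer solution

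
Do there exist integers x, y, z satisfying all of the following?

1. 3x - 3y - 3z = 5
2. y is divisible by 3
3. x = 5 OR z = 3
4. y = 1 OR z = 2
No

Even the single constraint (3x - 3y - 3z = 5) is infeasible over the integers.

  - 3x - 3y - 3z = 5: every term on the left is divisible by 3, so the LHS ≡ 0 (mod 3), but the RHS 5 is not — no integer solution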